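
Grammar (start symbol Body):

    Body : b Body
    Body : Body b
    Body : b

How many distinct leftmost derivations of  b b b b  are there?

8

Parse trees for b b b b:
  [Body b [Body b [Body b [Body b]]]]
  [Body b [Body b [Body [Body b] b]]]
  [Body b [Body [Body b [Body b]] b]]
  [Body b [Body [Body [Body b] b] b]]
  [Body [Body b [Body b [Body b]]] b]
  [Body [Body b [Body [Body b] b]] b]
  [Body [Body [Body b [Body b]] b] b]
  [Body [Body [Body [Body b] b] b] b]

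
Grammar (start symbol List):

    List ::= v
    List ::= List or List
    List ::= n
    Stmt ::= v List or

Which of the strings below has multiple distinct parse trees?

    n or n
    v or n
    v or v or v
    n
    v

v or v or v

n or n: 1 tree
v or n: 1 tree
v or v or v: 2 trees
n: 1 tree
v: 1 tree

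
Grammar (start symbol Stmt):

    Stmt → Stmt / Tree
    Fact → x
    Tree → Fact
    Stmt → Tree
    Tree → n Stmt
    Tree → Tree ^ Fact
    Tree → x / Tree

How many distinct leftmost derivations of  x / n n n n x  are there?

Parse trees for x / n n n n x:
  [Stmt [Stmt [Tree [Fact x]]] / [Tree n [Stmt [Tree n [Stmt [Tree n [Stmt [Tree n [Stmt [Tree [Fact x]]]]]]]]]]]
  [Stmt [Tree x / [Tree n [Stmt [Tree n [Stmt [Tree n [Stmt [Tree n [Stmt [Tree [Fact x]]]]]]]]]]]]

2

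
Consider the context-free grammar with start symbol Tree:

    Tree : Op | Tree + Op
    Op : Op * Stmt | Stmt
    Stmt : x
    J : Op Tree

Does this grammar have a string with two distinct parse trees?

Unambiguous

(J is unreachable from Tree, so its rules don't affect L(Tree).) The grammar is stratified — Tree handles '+' (left-recursive), Op handles '*', Stmt atoms. Each operator has a fixed associativity and precedence level, so every string has one parse.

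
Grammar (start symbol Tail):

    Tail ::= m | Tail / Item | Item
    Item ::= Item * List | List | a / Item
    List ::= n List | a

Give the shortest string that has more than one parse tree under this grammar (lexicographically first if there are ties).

a / a

length 1: no string has ≥2 trees
length 2: no string has ≥2 trees
length 3: a / a has 2 parse trees

Two derivations of a / a:
  Tail ⇒ Tail / Item ⇒ Item / Item ⇒ List / Item ⇒ a / Item ⇒ a / List ⇒ a / a
  Tail ⇒ Item ⇒ a / Item ⇒ a / List ⇒ a / a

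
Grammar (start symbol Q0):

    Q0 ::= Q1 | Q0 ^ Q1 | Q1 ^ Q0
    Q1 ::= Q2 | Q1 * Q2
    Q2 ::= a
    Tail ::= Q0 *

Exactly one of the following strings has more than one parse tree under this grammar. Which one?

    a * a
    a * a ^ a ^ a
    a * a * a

a * a: 1 tree
a * a ^ a ^ a: 4 trees
a * a * a: 1 tree

a * a ^ a ^ a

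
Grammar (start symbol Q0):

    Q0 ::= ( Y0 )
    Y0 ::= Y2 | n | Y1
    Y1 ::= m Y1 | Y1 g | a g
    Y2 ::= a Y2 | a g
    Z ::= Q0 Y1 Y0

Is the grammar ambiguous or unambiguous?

Ambiguous

Witness: ( a g )

Derivation 1: Q0 ⇒ ( Y0 ) ⇒ ( Y2 ) ⇒ ( a g )
Derivation 2: Q0 ⇒ ( Y0 ) ⇒ ( Y1 ) ⇒ ( a g )

Two distinct leftmost derivations for the same string.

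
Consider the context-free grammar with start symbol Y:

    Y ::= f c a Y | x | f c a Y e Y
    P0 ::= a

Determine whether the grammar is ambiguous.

Ambiguous

Witness: f c a f c a x e x

Derivation 1: Y ⇒ f c a Y ⇒ f c a f c a Y e Y ⇒ f c a f c a x e Y ⇒ f c a f c a x e x
Derivation 2: Y ⇒ f c a Y e Y ⇒ f c a f c a Y e Y ⇒ f c a f c a x e Y ⇒ f c a f c a x e x

Two distinct leftmost derivations for the same string.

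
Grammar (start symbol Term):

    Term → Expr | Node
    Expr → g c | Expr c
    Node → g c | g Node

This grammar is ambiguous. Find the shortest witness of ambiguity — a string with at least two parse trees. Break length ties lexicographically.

g c

length 2: g c has 2 parse trees

Two derivations of g c:
  Term ⇒ Expr ⇒ g c
  Term ⇒ Node ⇒ g c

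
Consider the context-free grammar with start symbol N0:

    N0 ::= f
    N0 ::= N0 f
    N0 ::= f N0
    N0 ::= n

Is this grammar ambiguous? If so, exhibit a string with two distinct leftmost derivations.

Ambiguous

Witness: f f

Derivation 1: N0 ⇒ N0 f ⇒ f f
Derivation 2: N0 ⇒ f N0 ⇒ f f

Two distinct leftmost derivations for the same string.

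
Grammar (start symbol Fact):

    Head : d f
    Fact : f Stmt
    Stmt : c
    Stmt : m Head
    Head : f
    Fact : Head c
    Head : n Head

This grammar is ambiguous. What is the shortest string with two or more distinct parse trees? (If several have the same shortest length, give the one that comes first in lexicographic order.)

f c

length 2: f c has 2 parse trees

Two derivations of f c:
  Fact ⇒ f Stmt ⇒ f c
  Fact ⇒ Head c ⇒ f c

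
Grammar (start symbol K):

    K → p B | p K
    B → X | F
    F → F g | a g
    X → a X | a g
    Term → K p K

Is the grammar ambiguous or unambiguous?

Witness: p a g

Derivation 1: K ⇒ p B ⇒ p X ⇒ p a g
Derivation 2: K ⇒ p B ⇒ p F ⇒ p a g

Two distinct leftmost derivations for the same string.

Ambiguous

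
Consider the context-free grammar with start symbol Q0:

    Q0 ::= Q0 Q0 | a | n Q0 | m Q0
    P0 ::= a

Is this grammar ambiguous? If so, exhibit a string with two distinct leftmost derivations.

Witness: a a a

Derivation 1: Q0 ⇒ Q0 Q0 ⇒ Q0 Q0 Q0 ⇒ a Q0 Q0 ⇒ a a Q0 ⇒ a a a
Derivation 2: Q0 ⇒ Q0 Q0 ⇒ a Q0 ⇒ a Q0 Q0 ⇒ a a Q0 ⇒ a a a

Two distinct leftmost derivations for the same string.

Ambiguous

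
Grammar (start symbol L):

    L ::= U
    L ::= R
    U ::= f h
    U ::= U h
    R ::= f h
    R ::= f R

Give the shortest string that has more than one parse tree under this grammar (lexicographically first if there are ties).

length 2: f h has 2 parse trees

Two derivations of f h:
  L ⇒ U ⇒ f h
  L ⇒ R ⇒ f h

f h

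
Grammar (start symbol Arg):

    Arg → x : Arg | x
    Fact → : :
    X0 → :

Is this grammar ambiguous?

Unambiguous

(Fact, X0 are unreachable from Arg, so their rules don't affect L(Arg).) Right-recursive list with a separator: after each atom, whether the separator follows determines the rule. One parse per string.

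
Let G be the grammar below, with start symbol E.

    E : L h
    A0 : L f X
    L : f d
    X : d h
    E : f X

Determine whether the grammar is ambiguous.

Ambiguous

Witness: f d h

Derivation 1: E ⇒ L h ⇒ f d h
Derivation 2: E ⇒ f X ⇒ f d h

Two distinct leftmost derivations for the same string.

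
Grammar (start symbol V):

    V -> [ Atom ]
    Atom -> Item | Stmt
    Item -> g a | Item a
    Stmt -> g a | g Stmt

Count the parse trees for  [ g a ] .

2

Parse trees for [ g a ]:
  [V [ [Atom [Item g a]] ]]
  [V [ [Atom [Stmt g a]] ]]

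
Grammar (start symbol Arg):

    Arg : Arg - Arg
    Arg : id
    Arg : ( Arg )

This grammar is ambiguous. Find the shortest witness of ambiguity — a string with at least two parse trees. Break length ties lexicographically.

id - id - id

length 1: no string has ≥2 trees
length 3: no string has ≥2 trees
length 5: id - id - id has 2 parse trees

Two derivations of id - id - id:
  Arg ⇒ Arg - Arg ⇒ Arg - Arg - Arg ⇒ id - Arg - Arg ⇒ id - id - Arg ⇒ id - id - id
  Arg ⇒ Arg - Arg ⇒ id - Arg ⇒ id - Arg - Arg ⇒ id - id - Arg ⇒ id - id - id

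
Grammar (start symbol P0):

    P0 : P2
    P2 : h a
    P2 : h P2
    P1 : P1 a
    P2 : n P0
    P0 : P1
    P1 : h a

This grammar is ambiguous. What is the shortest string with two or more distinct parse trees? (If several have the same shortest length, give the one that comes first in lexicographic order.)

h a

length 2: h a has 2 parse trees

Two derivations of h a:
  P0 ⇒ P2 ⇒ h a
  P0 ⇒ P1 ⇒ h a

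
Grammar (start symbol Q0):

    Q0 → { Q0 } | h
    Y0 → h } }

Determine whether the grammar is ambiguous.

Unambiguous

(Y0 is unreachable from Q0, so its rules don't affect L(Q0).) Each string is a nest of matched brackets around a single atom. An opening bracket forces the recursive rule; an atom forces the base rule.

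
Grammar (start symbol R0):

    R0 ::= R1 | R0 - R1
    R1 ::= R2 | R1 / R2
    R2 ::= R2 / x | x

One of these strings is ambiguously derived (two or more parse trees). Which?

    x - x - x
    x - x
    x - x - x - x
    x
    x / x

x / x

x - x - x: 1 tree
x - x: 1 tree
x - x - x - x: 1 tree
x: 1 tree
x / x: 2 trees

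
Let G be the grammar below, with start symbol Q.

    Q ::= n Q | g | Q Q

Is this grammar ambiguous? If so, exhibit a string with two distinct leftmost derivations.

Witness: g g g

Derivation 1: Q ⇒ Q Q ⇒ g Q ⇒ g Q Q ⇒ g g Q ⇒ g g g
Derivation 2: Q ⇒ Q Q ⇒ Q Q Q ⇒ g Q Q ⇒ g g Q ⇒ g g g

Two distinct leftmost derivations for the same string.

Ambiguous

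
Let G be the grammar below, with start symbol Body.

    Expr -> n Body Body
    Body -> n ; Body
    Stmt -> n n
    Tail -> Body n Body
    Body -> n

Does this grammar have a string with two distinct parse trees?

(Expr, Stmt, Tail are unreachable from Body, so their rules don't affect L(Body).) Right-recursive list with a separator: after each atom, whether the separator follows determines the rule. One parse per string.

Unambiguous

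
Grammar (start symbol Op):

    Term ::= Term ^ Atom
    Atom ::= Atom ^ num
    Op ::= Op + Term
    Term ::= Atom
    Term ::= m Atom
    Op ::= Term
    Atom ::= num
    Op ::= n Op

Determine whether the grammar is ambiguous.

Witness: num ^ num

Derivation 1: Op ⇒ Term ⇒ Term ^ Atom ⇒ Atom ^ Atom ⇒ num ^ Atom ⇒ num ^ num
Derivation 2: Op ⇒ Term ⇒ Atom ⇒ Atom ^ num ⇒ num ^ num

Two distinct leftmost derivations for the same string.

Ambiguous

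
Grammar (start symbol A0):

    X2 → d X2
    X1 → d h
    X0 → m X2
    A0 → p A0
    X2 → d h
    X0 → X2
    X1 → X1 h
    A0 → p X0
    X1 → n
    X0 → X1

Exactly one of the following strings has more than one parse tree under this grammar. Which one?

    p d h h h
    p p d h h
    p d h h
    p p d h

p d h h h: 1 tree
p p d h h: 1 tree
p d h h: 1 tree
p p d h: 2 trees

p p d h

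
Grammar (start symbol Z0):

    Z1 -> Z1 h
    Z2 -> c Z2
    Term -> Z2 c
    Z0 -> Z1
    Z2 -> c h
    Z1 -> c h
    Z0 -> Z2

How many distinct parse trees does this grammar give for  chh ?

1

Parse trees for chh:
  [Z0 [Z1 [Z1 c h] h]]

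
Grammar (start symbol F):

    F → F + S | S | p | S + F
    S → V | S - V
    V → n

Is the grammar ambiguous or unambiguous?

Ambiguous

Witness: n + n

Derivation 1: F ⇒ F + S ⇒ S + S ⇒ V + S ⇒ n + S ⇒ n + V ⇒ n + n
Derivation 2: F ⇒ S + F ⇒ V + F ⇒ n + F ⇒ n + S ⇒ n + V ⇒ n + n

Two distinct leftmost derivations for the same string.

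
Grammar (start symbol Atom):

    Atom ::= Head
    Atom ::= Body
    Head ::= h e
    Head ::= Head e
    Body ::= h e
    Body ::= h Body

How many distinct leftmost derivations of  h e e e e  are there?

Parse trees for h e e e e:
  [Atom [Head [Head [Head [Head h e] e] e] e]]

1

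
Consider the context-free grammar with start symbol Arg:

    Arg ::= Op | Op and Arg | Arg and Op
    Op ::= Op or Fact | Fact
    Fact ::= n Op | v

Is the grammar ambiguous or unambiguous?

Witness: v and v

Derivation 1: Arg ⇒ Op and Arg ⇒ Fact and Arg ⇒ v and Arg ⇒ v and Op ⇒ v and Fact ⇒ v and v
Derivation 2: Arg ⇒ Arg and Op ⇒ Op and Op ⇒ Fact and Op ⇒ v and Op ⇒ v and Fact ⇒ v and v

Two distinct leftmost derivations for the same string.

Ambiguous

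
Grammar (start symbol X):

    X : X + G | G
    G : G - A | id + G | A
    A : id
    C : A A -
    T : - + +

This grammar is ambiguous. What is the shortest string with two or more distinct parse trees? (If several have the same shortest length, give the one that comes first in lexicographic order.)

length 1: no string has ≥2 trees
length 3: id + id has 2 parse trees

Two derivations of id + id:
  X ⇒ X + G ⇒ G + G ⇒ A + G ⇒ id + G ⇒ id + A ⇒ id + id
  X ⇒ G ⇒ id + G ⇒ id + A ⇒ id + id

id + id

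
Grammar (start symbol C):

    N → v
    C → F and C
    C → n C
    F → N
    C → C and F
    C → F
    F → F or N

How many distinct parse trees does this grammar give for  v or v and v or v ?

Parse trees for v or v and v or v:
  [C [F [F [N v]] or [N v]] and [C [F [F [N v]] or [N v]]]]
  [C [C [F [F [N v]] or [N v]]] and [F [F [N v]] or [N v]]]

2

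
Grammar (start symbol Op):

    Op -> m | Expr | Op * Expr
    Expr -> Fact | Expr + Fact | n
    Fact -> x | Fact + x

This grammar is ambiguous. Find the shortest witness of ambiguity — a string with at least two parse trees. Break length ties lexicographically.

length 1: no string has ≥2 trees
length 3: x + x has 2 parse trees

Two derivations of x + x:
  Op ⇒ Expr ⇒ Fact ⇒ Fact + x ⇒ x + x
  Op ⇒ Expr ⇒ Expr + Fact ⇒ Fact + Fact ⇒ x + Fact ⇒ x + x

x + x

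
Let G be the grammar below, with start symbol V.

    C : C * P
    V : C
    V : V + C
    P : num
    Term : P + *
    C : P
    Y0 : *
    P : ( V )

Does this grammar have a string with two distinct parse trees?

Unambiguous

Only V, C, P are reachable from V; ignoring the rest: V → V + C | C  ;  C → C * P | P  — a left-associative chain with P at the bottom. Each string factors uniquely by precedence.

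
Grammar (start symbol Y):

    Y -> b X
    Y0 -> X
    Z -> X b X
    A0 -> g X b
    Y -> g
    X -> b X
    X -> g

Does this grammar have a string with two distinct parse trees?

Unambiguous

Only Y, X are reachable from Y; ignoring the rest: Each reachable nonterminal has at most one production per leading terminal, and all productions are right-linear; the derivation is determined token-by-token.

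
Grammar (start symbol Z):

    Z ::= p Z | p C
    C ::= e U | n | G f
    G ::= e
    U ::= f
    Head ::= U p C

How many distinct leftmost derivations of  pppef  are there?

2

Parse trees for pppef:
  [Z p [Z p [Z p [C e [U f]]]]]
  [Z p [Z p [Z p [C [G e] f]]]]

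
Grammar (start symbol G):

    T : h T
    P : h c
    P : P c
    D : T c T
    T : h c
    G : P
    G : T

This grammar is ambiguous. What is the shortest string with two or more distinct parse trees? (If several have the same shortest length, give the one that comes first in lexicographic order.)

length 2: h c has 2 parse trees

Two derivations of h c:
  G ⇒ P ⇒ h c
  G ⇒ T ⇒ h c

h c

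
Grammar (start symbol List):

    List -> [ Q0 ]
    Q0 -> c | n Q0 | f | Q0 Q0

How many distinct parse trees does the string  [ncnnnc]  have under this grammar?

2

Parse trees for [ncnnnc]:
  [List [ [Q0 n [Q0 [Q0 c] [Q0 n [Q0 n [Q0 n [Q0 c]]]]]] ]]
  [List [ [Q0 [Q0 n [Q0 c]] [Q0 n [Q0 n [Q0 n [Q0 c]]]]] ]]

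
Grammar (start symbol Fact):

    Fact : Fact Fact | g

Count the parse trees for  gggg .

5

Parse trees for gggg:
  [Fact [Fact g] [Fact [Fact g] [Fact [Fact g] [Fact g]]]]
  [Fact [Fact g] [Fact [Fact [Fact g] [Fact g]] [Fact g]]]
  [Fact [Fact [Fact g] [Fact g]] [Fact [Fact g] [Fact g]]]
  [Fact [Fact [Fact g] [Fact [Fact g] [Fact g]]] [Fact g]]
  [Fact [Fact [Fact [Fact g] [Fact g]] [Fact g]] [Fact g]]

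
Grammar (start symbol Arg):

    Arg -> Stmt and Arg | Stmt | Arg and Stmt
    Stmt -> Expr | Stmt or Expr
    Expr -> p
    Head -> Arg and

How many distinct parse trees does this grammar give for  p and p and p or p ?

Parse trees for p and p and p or p:
  [Arg [Stmt [Expr p]] and [Arg [Stmt [Expr p]] and [Arg [Stmt [Stmt [Expr p]] or [Expr p]]]]]
  [Arg [Stmt [Expr p]] and [Arg [Arg [Stmt [Expr p]]] and [Stmt [Stmt [Expr p]] or [Expr p]]]]
  [Arg [Arg [Stmt [Expr p]] and [Arg [Stmt [Expr p]]]] and [Stmt [Stmt [Expr p]] or [Expr p]]]
  [Arg [Arg [Arg [Stmt [Expr p]]] and [Stmt [Expr p]]] and [Stmt [Stmt [Expr p]] or [Expr p]]]

4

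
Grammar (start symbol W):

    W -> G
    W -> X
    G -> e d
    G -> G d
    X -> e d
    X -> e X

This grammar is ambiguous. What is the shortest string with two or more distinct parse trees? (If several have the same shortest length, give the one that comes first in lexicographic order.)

e d

length 2: e d has 2 parse trees

Two derivations of e d:
  W ⇒ G ⇒ e d
  W ⇒ X ⇒ e d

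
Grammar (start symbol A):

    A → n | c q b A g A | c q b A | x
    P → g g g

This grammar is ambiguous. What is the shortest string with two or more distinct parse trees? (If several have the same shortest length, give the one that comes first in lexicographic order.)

length 1: no string has ≥2 trees
length 4: no string has ≥2 trees
length 6: no string has ≥2 trees
length 7: no string has ≥2 trees
length 9: c q b c q b n g n has 2 parse trees

Two derivations of c q b c q b n g n:
  A ⇒ c q b A g A ⇒ c q b c q b A g A ⇒ c q b c q b n g A ⇒ c q b c q b n g n
  A ⇒ c q b A ⇒ c q b c q b A g A ⇒ c q b c q b n g A ⇒ c q b c q b n g n

c q b c q b n g n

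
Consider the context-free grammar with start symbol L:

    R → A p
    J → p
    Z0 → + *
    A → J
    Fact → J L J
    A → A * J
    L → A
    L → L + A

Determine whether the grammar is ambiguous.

Unambiguous

(Z0, Fact, R are unreachable from L, so their rules don't affect L(L).) The grammar is stratified — L handles '+' (left-recursive), A handles '*', J atoms. Each operator has a fixed associativity and precedence level, so every string has one parse.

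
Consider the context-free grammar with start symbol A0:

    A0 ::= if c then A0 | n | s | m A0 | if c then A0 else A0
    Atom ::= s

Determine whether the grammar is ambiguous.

Ambiguous

Witness: if c then if c then n else n

Derivation 1: A0 ⇒ if c then A0 ⇒ if c then if c then A0 else A0 ⇒ if c then if c then n else A0 ⇒ if c then if c then n else n
Derivation 2: A0 ⇒ if c then A0 else A0 ⇒ if c then if c then A0 else A0 ⇒ if c then if c then n else A0 ⇒ if c then if c then n else n

Two distinct leftmost derivations for the same string.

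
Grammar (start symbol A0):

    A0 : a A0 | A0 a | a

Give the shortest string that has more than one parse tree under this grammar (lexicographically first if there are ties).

length 1: no string has ≥2 trees
length 2: a a has 2 parse trees

Two derivations of a a:
  A0 ⇒ a A0 ⇒ a a
  A0 ⇒ A0 a ⇒ a a

a a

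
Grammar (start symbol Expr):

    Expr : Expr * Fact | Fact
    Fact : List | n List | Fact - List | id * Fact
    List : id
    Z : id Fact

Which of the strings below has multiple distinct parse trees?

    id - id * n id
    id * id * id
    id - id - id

id * id * id

id - id * n id: 1 tree
id * id * id: 4 trees
id - id - id: 1 tree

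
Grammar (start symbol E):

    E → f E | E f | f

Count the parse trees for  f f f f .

8

Parse trees for f f f f:
  [E f [E f [E f [E f]]]]
  [E f [E f [E [E f] f]]]
  [E f [E [E f [E f]] f]]
  [E f [E [E [E f] f] f]]
  [E [E f [E f [E f]]] f]
  [E [E f [E [E f] f]] f]
  [E [E [E f [E f]] f] f]
  [E [E [E [E f] f] f] f]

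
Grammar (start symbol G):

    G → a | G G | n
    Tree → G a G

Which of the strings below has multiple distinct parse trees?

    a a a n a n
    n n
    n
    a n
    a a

a a a n a n: 42 trees
n n: 1 tree
n: 1 tree
a n: 1 tree
a a: 1 tree

a a a n a n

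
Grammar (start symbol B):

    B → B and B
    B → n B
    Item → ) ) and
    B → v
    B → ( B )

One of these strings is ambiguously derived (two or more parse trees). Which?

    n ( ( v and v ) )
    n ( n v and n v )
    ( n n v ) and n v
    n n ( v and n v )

n ( ( v and v ) ): 1 tree
n ( n v and n v ): 2 trees
( n n v ) and n v: 1 tree
n n ( v and n v ): 1 tree

n ( n v and n v )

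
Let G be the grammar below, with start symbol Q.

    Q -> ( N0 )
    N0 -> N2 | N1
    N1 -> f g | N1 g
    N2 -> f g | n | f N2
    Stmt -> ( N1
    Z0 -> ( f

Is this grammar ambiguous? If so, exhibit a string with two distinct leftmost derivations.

Ambiguous

Witness: ( f g )

Derivation 1: Q ⇒ ( N0 ) ⇒ ( N2 ) ⇒ ( f g )
Derivation 2: Q ⇒ ( N0 ) ⇒ ( N1 ) ⇒ ( f g )

Two distinct leftmost derivations for the same string.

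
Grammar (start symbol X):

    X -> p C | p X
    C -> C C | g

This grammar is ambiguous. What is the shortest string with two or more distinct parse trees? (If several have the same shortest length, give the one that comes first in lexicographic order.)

length 2: no string has ≥2 trees
length 3: no string has ≥2 trees
length 4: p g g g has 2 parse trees

Two derivations of p g g g:
  X ⇒ p C ⇒ p C C ⇒ p C C C ⇒ p g C C ⇒ p g g C ⇒ p g g g
  X ⇒ p C ⇒ p C C ⇒ p g C ⇒ p g C C ⇒ p g g C ⇒ p g g g

p g g g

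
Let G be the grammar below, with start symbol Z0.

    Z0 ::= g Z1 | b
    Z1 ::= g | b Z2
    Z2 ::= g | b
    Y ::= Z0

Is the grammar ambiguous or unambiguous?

Unambiguous

(Y is unreachable from Z0, so its rules don't affect L(Z0).) Restricted to the reachable nonterminals, every rule has the form A → t or A → t B, and no two rules for the same A share a first terminal. The grammar encodes a DFA — one run per string.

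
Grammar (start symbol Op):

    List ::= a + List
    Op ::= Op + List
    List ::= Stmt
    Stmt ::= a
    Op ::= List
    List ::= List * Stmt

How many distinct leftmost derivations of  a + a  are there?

Parse trees for a + a:
  [Op [Op [List [Stmt a]]] + [List [Stmt a]]]
  [Op [List a + [List [Stmt a]]]]

2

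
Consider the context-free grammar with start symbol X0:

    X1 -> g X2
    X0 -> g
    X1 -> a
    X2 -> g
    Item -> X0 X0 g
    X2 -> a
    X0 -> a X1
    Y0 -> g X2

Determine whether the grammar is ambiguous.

(Y0, Item are unreachable from X0, so their rules don't affect L(X0).) Each reachable nonterminal has at most one production per leading terminal, and all productions are right-linear; the derivation is determined token-by-token.

Unambiguous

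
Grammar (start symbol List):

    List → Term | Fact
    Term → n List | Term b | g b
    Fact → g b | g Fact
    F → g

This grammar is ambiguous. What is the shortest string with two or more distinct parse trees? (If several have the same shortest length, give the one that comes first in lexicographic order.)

length 2: g b has 2 parse trees

Two derivations of g b:
  List ⇒ Term ⇒ g b
  List ⇒ Fact ⇒ g b

g b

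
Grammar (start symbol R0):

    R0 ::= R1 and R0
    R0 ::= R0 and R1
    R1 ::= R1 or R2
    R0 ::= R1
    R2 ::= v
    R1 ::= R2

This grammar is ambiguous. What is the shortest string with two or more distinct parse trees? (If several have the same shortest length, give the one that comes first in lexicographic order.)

length 1: no string has ≥2 trees
length 3: v and v has 2 parse trees

Two derivations of v and v:
  R0 ⇒ R1 and R0 ⇒ R2 and R0 ⇒ v and R0 ⇒ v and R1 ⇒ v and R2 ⇒ v and v
  R0 ⇒ R0 and R1 ⇒ R1 and R1 ⇒ R2 and R1 ⇒ v and R1 ⇒ v and R2 ⇒ v and v

v and v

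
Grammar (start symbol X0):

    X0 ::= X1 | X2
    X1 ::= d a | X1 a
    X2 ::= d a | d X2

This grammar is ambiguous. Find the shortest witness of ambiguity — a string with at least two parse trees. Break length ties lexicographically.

length 2: d a has 2 parse trees

Two derivations of d a:
  X0 ⇒ X1 ⇒ d a
  X0 ⇒ X2 ⇒ d a

d a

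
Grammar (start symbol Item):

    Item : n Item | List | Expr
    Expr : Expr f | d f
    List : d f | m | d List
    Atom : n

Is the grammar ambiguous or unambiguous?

Ambiguous

Witness: d f

Derivation 1: Item ⇒ List ⇒ d f
Derivation 2: Item ⇒ Expr ⇒ d f

Two distinct leftmost derivations for the same string.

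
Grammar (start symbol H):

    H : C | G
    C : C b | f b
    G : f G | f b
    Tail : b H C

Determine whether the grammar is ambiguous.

Witness: f b

Derivation 1: H ⇒ C ⇒ f b
Derivation 2: H ⇒ G ⇒ f b

Two distinct leftmost derivations for the same string.

Ambiguous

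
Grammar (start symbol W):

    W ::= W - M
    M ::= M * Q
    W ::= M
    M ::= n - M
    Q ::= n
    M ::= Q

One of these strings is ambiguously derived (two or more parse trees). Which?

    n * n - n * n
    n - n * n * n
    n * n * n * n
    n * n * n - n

n - n * n * n

n * n - n * n: 1 tree
n - n * n * n: 4 trees
n * n * n * n: 1 tree
n * n * n - n: 1 tree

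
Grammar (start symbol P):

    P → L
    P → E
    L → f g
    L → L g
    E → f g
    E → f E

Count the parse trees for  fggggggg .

1

Parse trees for fggggggg:
  [P [L [L [L [L [L [L [L f g] g] g] g] g] g] g]]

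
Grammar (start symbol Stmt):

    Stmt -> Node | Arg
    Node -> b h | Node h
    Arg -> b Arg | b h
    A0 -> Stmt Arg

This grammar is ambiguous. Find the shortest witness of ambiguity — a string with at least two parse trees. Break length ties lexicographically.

b h

length 2: b h has 2 parse trees

Two derivations of b h:
  Stmt ⇒ Node ⇒ b h
  Stmt ⇒ Arg ⇒ b h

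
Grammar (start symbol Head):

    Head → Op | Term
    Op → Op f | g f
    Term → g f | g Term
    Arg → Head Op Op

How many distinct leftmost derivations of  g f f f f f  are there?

1

Parse trees for g f f f f f:
  [Head [Op [Op [Op [Op [Op g f] f] f] f] f]]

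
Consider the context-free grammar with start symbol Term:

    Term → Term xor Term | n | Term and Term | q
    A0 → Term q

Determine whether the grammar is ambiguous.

Ambiguous

Witness: n and n and n

Derivation 1: Term ⇒ Term and Term ⇒ n and Term ⇒ n and Term and Term ⇒ n and n and Term ⇒ n and n and n
Derivation 2: Term ⇒ Term and Term ⇒ Term and Term and Term ⇒ n and Term and Term ⇒ n and n and Term ⇒ n and n and n

Two distinct leftmost derivations for the same string.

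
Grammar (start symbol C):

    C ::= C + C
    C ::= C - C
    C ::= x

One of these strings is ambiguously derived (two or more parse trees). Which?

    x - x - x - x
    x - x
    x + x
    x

x - x - x - x

x - x - x - x: 5 trees
x - x: 1 tree
x + x: 1 tree
x: 1 tree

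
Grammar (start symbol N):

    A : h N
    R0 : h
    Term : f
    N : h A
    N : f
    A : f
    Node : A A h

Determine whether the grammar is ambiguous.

Only N, A are reachable from N; ignoring the rest: The reachable rules are right-linear with at most one rule per (nonterminal, next-terminal) pair. Each input token forces the next rule, so parsing is deterministic.

Unambiguous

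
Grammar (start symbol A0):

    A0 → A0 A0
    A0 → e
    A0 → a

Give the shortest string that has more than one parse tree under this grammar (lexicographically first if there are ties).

a a a

length 1: no string has ≥2 trees
length 2: no string has ≥2 trees
length 3: a a a has 2 parse trees

Two derivations of a a a:
  A0 ⇒ A0 A0 ⇒ A0 A0 A0 ⇒ a A0 A0 ⇒ a a A0 ⇒ a a a
  A0 ⇒ A0 A0 ⇒ a A0 ⇒ a A0 A0 ⇒ a a A0 ⇒ a a a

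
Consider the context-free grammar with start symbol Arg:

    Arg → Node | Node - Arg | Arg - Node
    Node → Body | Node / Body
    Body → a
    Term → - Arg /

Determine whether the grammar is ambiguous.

Witness: a - a

Derivation 1: Arg ⇒ Node - Arg ⇒ Body - Arg ⇒ a - Arg ⇒ a - Node ⇒ a - Body ⇒ a - a
Derivation 2: Arg ⇒ Arg - Node ⇒ Node - Node ⇒ Body - Node ⇒ a - Node ⇒ a - Body ⇒ a - a

Two distinct leftmost derivations for the same string.

Ambiguous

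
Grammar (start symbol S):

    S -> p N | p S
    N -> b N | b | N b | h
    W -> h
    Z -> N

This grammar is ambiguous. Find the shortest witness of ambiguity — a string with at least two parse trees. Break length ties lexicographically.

p b b

length 2: no string has ≥2 trees
length 3: p b b has 2 parse trees

Two derivations of p b b:
  S ⇒ p N ⇒ p b N ⇒ p b b
  S ⇒ p N ⇒ p N b ⇒ p b b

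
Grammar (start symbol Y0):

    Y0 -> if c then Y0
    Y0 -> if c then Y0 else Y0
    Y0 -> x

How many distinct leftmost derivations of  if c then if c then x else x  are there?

Parse trees for if c then if c then x else x:
  [Y0 if c then [Y0 if c then [Y0 x] else [Y0 x]]]
  [Y0 if c then [Y0 if c then [Y0 x]] else [Y0 x]]

2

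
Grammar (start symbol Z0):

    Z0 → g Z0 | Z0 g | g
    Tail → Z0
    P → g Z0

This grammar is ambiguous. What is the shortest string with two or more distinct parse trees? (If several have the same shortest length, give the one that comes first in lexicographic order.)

length 1: no string has ≥2 trees
length 2: g g has 2 parse trees

Two derivations of g g:
  Z0 ⇒ g Z0 ⇒ g g
  Z0 ⇒ Z0 g ⇒ g g

g g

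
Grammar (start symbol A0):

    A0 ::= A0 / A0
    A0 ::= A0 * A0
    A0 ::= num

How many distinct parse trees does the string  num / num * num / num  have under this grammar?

5

Parse trees for num / num * num / num:
  [A0 [A0 num] / [A0 [A0 [A0 num] * [A0 num]] / [A0 num]]]
  [A0 [A0 num] / [A0 [A0 num] * [A0 [A0 num] / [A0 num]]]]
  [A0 [A0 [A0 num] / [A0 [A0 num] * [A0 num]]] / [A0 num]]
  [A0 [A0 [A0 [A0 num] / [A0 num]] * [A0 num]] / [A0 num]]
  [A0 [A0 [A0 num] / [A0 num]] * [A0 [A0 num] / [A0 num]]]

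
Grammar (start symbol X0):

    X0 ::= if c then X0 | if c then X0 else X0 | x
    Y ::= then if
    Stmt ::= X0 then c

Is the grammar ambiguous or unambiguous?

Witness: if c then if c then x else x

Derivation 1: X0 ⇒ if c then X0 ⇒ if c then if c then X0 else X0 ⇒ if c then if c then x else X0 ⇒ if c then if c then x else x
Derivation 2: X0 ⇒ if c then X0 else X0 ⇒ if c then if c then X0 else X0 ⇒ if c then if c then x else X0 ⇒ if c then if c then x else x

Two distinct leftmost derivations for the same string.

Ambiguous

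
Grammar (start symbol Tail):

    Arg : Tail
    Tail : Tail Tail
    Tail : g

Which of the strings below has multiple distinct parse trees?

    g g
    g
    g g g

g g: 1 tree
g: 1 tree
g g g: 2 trees

g g g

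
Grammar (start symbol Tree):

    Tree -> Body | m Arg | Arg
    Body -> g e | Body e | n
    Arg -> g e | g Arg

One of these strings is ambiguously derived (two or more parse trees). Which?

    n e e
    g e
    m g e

n e e: 1 tree
g e: 2 trees
m g e: 1 tree

g e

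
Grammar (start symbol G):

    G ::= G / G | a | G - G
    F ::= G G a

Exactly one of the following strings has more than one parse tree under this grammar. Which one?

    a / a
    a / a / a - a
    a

a / a: 1 tree
a / a / a - a: 5 trees
a: 1 tree

a / a / a - a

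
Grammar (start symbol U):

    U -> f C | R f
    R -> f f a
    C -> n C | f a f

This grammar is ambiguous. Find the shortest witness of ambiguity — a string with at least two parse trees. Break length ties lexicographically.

f f a f

length 4: f f a f has 2 parse trees

Two derivations of f f a f:
  U ⇒ f C ⇒ f f a f
  U ⇒ R f ⇒ f f a f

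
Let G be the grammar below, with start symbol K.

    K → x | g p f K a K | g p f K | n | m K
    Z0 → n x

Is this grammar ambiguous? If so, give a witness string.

Witness: g p f g p f n a n

Derivation 1: K ⇒ g p f K a K ⇒ g p f g p f K a K ⇒ g p f g p f n a K ⇒ g p f g p f n a n
Derivation 2: K ⇒ g p f K ⇒ g p f g p f K a K ⇒ g p f g p f n a K ⇒ g p f g p f n a n

Two distinct leftmost derivations for the same string.

Ambiguous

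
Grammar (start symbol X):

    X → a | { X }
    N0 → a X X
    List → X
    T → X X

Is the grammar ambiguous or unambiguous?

Unambiguous

Only X is reachable from X; ignoring the rest: L(X) is { openⁿ atom closeⁿ : n ≥ 0 }. The bracket depth fixes n, and the derivation is forced at every step.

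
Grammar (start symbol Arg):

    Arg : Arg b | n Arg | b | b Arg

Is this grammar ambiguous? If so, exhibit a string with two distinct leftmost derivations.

Witness: b b

Derivation 1: Arg ⇒ Arg b ⇒ b b
Derivation 2: Arg ⇒ b Arg ⇒ b b

Two distinct leftmost derivations for the same string.

Ambiguous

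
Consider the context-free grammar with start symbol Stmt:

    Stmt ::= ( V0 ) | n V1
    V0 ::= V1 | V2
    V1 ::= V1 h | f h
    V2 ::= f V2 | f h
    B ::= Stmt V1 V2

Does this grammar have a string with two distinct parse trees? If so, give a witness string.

Ambiguous

Witness: ( f h )

Derivation 1: Stmt ⇒ ( V0 ) ⇒ ( V1 ) ⇒ ( f h )
Derivation 2: Stmt ⇒ ( V0 ) ⇒ ( V2 ) ⇒ ( f h )

Two distinct leftmost derivations for the same string.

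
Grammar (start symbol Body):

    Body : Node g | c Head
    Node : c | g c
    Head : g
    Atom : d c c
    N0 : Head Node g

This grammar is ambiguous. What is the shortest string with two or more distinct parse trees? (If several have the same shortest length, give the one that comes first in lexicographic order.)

length 2: c g has 2 parse trees

Two derivations of c g:
  Body ⇒ Node g ⇒ c g
  Body ⇒ c Head ⇒ c g

c g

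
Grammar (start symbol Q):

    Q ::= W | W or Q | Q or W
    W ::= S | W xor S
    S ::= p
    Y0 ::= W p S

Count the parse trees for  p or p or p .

Parse trees for p or p or p:
  [Q [W [S p]] or [Q [W [S p]] or [Q [W [S p]]]]]
  [Q [W [S p]] or [Q [Q [W [S p]]] or [W [S p]]]]
  [Q [Q [W [S p]] or [Q [W [S p]]]] or [W [S p]]]
  [Q [Q [Q [W [S p]]] or [W [S p]]] or [W [S p]]]

4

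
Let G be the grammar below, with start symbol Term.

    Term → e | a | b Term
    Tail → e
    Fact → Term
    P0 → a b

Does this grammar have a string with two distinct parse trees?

(Tail, Fact, P0 are unreachable from Term, so their rules don't affect L(Term).) Restricted to the reachable nonterminals, every rule has the form A → t or A → t B, and no two rules for the same A share a first terminal. The grammar encodes a DFA — one run per string.

Unambiguous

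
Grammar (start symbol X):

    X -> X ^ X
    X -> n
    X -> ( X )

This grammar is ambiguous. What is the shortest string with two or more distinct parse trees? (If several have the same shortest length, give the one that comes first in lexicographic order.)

length 1: no string has ≥2 trees
length 3: no string has ≥2 trees
length 5: n ^ n ^ n has 2 parse trees

Two derivations of n ^ n ^ n:
  X ⇒ X ^ X ⇒ X ^ X ^ X ⇒ n ^ X ^ X ⇒ n ^ n ^ X ⇒ n ^ n ^ n
  X ⇒ X ^ X ⇒ n ^ X ⇒ n ^ X ^ X ⇒ n ^ n ^ X ⇒ n ^ n ^ n

n ^ n ^ n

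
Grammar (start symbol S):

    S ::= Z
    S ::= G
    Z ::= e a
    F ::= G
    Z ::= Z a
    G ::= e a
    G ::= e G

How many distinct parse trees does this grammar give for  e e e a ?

Parse trees for e e e a:
  [S [G e [G e [G e a]]]]

1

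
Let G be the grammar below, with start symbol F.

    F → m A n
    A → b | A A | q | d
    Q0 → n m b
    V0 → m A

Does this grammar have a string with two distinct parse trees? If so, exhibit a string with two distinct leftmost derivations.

Ambiguous

Witness: m b b b n

Derivation 1: F ⇒ m A n ⇒ m A A n ⇒ m b A n ⇒ m b A A n ⇒ m b b A n ⇒ m b b b n
Derivation 2: F ⇒ m A n ⇒ m A A n ⇒ m A A A n ⇒ m b A A n ⇒ m b b A n ⇒ m b b b n

Two distinct leftmost derivations for the same string.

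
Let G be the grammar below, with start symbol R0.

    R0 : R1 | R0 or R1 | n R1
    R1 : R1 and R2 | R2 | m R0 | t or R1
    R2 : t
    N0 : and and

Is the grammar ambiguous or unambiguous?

Ambiguous

Witness: t or t

Derivation 1: R0 ⇒ R1 ⇒ t or R1 ⇒ t or R2 ⇒ t or t
Derivation 2: R0 ⇒ R0 or R1 ⇒ R1 or R1 ⇒ R2 or R1 ⇒ t or R1 ⇒ t or R2 ⇒ t or t

Two distinct leftmost derivations for the same string.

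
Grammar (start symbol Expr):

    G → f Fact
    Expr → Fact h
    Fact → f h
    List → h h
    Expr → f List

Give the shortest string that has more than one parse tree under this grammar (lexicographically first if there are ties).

length 3: f h h has 2 parse trees

Two derivations of f h h:
  Expr ⇒ Fact h ⇒ f h h
  Expr ⇒ f List ⇒ f h h

f h h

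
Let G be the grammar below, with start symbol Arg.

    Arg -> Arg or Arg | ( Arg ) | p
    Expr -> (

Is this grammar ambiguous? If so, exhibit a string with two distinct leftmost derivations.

Ambiguous

Witness: p or p or p

Derivation 1: Arg ⇒ Arg or Arg ⇒ Arg or Arg or Arg ⇒ p or Arg or Arg ⇒ p or p or Arg ⇒ p or p or p
Derivation 2: Arg ⇒ Arg or Arg ⇒ p or Arg ⇒ p or Arg or Arg ⇒ p or p or Arg ⇒ p or p or p

Two distinct leftmost derivations for the same string.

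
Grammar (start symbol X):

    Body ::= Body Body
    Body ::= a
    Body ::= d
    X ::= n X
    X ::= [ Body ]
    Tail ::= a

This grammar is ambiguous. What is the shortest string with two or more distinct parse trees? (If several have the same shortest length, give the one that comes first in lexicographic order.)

length 3: no string has ≥2 trees
length 4: no string has ≥2 trees
length 5: [ a a a ] has 2 parse trees

Two derivations of [ a a a ]:
  X ⇒ [ Body ] ⇒ [ Body Body ] ⇒ [ Body Body Body ] ⇒ [ a Body Body ] ⇒ [ a a Body ] ⇒ [ a a a ]
  X ⇒ [ Body ] ⇒ [ Body Body ] ⇒ [ a Body ] ⇒ [ a Body Body ] ⇒ [ a a Body ] ⇒ [ a a a ]

[ a a a ]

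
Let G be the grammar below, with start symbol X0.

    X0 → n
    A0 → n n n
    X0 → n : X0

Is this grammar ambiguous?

Unambiguous

(A0 is unreachable from X0, so its rules don't affect L(X0).) The reachable grammar is A → atom sep A | atom. Each atom is followed by either the separator (recurse) or end-of-string (stop) — no choice point.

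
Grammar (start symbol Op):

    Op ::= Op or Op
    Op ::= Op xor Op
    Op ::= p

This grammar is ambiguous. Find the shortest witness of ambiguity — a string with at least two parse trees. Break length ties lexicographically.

length 1: no string has ≥2 trees
length 3: no string has ≥2 trees
length 5: p or p or p has 2 parse trees

Two derivations of p or p or p:
  Op ⇒ Op or Op ⇒ Op or Op or Op ⇒ p or Op or Op ⇒ p or p or Op ⇒ p or p or p
  Op ⇒ Op or Op ⇒ p or Op ⇒ p or Op or Op ⇒ p or p or Op ⇒ p or p or p

p or p or p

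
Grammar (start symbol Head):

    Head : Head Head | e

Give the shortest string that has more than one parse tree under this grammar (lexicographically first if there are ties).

e e e

length 1: no string has ≥2 trees
length 2: no string has ≥2 trees
length 3: e e e has 2 parse trees

Two derivations of e e e:
  Head ⇒ Head Head ⇒ Head Head Head ⇒ e Head Head ⇒ e e Head ⇒ e e e
  Head ⇒ Head Head ⇒ e Head ⇒ e Head Head ⇒ e e Head ⇒ e e e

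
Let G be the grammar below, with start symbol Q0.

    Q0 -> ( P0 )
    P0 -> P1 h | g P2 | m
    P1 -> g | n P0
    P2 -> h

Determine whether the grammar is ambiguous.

Witness: ( g h )

Derivation 1: Q0 ⇒ ( P0 ) ⇒ ( P1 h ) ⇒ ( g h )
Derivation 2: Q0 ⇒ ( P0 ) ⇒ ( g P2 ) ⇒ ( g h )

Two distinct leftmost derivations for the same string.

Ambiguous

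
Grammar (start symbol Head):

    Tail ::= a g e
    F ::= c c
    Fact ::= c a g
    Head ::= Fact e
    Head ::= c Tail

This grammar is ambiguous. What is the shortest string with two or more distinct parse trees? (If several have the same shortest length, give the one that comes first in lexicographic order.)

length 4: c a g e has 2 parse trees

Two derivations of c a g e:
  Head ⇒ Fact e ⇒ c a g e
  Head ⇒ c Tail ⇒ c a g e

c a g e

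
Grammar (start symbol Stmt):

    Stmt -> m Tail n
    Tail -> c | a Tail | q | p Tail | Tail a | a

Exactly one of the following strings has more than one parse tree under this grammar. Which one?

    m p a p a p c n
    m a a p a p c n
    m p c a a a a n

m p c a a a a n

m p a p a p c n: 1 tree
m a a p a p c n: 1 tree
m p c a a a a n: 5 trees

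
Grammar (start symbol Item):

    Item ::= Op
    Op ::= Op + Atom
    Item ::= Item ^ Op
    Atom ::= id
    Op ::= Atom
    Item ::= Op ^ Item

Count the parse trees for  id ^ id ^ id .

4

Parse trees for id ^ id ^ id:
  [Item [Item [Item [Op [Atom id]]] ^ [Op [Atom id]]] ^ [Op [Atom id]]]
  [Item [Item [Op [Atom id]] ^ [Item [Op [Atom id]]]] ^ [Op [Atom id]]]
  [Item [Op [Atom id]] ^ [Item [Item [Op [Atom id]]] ^ [Op [Atom id]]]]
  [Item [Op [Atom id]] ^ [Item [Op [Atom id]] ^ [Item [Op [Atom id]]]]]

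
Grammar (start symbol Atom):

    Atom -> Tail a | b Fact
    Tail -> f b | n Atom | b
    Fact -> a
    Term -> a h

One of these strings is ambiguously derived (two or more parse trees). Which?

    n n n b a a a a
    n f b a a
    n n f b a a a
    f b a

n n n b a a a a

n n n b a a a a: 2 trees
n f b a a: 1 tree
n n f b a a a: 1 tree
f b a: 1 tree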